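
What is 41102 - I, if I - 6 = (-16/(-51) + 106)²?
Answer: 77492612/2601 ≈ 29793.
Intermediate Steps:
I = 29413690/2601 (I = 6 + (-16/(-51) + 106)² = 6 + (-16*(-1/51) + 106)² = 6 + (16/51 + 106)² = 6 + (5422/51)² = 6 + 29398084/2601 = 29413690/2601 ≈ 11309.)
41102 - I = 41102 - 1*29413690/2601 = 41102 - 29413690/2601 = 77492612/2601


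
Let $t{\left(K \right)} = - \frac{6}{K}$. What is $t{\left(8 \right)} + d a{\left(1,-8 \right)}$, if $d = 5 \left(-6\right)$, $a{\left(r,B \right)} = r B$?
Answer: $\frac{957}{4} \approx 239.25$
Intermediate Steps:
$a{\left(r,B \right)} = B r$
$d = -30$
$t{\left(8 \right)} + d a{\left(1,-8 \right)} = - \frac{6}{8} - 30 \left(\left(-8\right) 1\right) = \left(-6\right) \frac{1}{8} - -240 = - \frac{3}{4} + 240 = \frac{957}{4}$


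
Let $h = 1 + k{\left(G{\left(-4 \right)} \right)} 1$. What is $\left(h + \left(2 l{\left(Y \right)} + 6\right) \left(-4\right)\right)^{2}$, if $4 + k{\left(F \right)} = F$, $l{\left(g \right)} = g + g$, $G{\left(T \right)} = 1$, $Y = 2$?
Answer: $3364$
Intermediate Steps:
$l{\left(g \right)} = 2 g$
$k{\left(F \right)} = -4 + F$
$h = -2$ ($h = 1 + \left(-4 + 1\right) 1 = 1 - 3 = -2$)
$\left(h + \left(2 l{\left(Y \right)} + 6\right) \left(-4\right)\right)^{2} = \left(-2 + \left(2 \cdot 2 \cdot 2 + 6\right) \left(-4\right)\right)^{2} = \left(-2 + \left(2 \cdot 4 + 6\right) \left(-4\right)\right)^{2} = \left(-2 + \left(8 + 6\right) \left(-4\right)\right)^{2} = \left(-2 + 14 \left(-4\right)\right)^{2} = \left(-2 - 56\right)^{2} = \left(-58\right)^{2} = 3364$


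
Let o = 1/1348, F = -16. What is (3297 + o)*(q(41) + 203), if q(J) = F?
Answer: 831094759/1348 ≈ 6.1654e+5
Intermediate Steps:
o = 1/1348 ≈ 0.00074184
q(J) = -16
(3297 + o)*(q(41) + 203) = (3297 + 1/1348)*(-16 + 203) = (4444357/1348)*187 = 831094759/1348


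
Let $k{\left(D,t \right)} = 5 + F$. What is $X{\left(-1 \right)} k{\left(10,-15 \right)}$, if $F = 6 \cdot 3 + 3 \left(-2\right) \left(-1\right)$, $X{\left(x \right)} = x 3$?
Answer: $-87$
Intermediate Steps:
$X{\left(x \right)} = 3 x$
$F = 24$ ($F = 18 - -6 = 18 + 6 = 24$)
$k{\left(D,t \right)} = 29$ ($k{\left(D,t \right)} = 5 + 24 = 29$)
$X{\left(-1 \right)} k{\left(10,-15 \right)} = 3 \left(-1\right) 29 = \left(-3\right) 29 = -87$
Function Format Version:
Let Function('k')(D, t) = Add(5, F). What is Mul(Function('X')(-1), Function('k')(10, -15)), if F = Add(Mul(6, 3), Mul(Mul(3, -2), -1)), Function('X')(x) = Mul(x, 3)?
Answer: -87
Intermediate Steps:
Function('X')(x) = Mul(3, x)
F = 24 (F = Add(18, Mul(-6, -1)) = Add(18, 6) = 24)
Function('k')(D, t) = 29 (Function('k')(D, t) = Add(5, 24) = 29)
Mul(Function('X')(-1), Function('k')(10, -15)) = Mul(Mul(3, -1), 29) = Mul(-3, 29) = -87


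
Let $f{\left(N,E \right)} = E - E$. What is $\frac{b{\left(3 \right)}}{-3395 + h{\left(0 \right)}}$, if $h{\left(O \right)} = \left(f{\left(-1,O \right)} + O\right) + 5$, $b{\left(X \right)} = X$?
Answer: $- \frac{1}{1130} \approx -0.00088496$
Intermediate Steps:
$f{\left(N,E \right)} = 0$
$h{\left(O \right)} = 5 + O$ ($h{\left(O \right)} = \left(0 + O\right) + 5 = O + 5 = 5 + O$)
$\frac{b{\left(3 \right)}}{-3395 + h{\left(0 \right)}} = \frac{1}{-3395 + \left(5 + 0\right)} 3 = \frac{1}{-3395 + 5} \cdot 3 = \frac{1}{-3390} \cdot 3 = \left(- \frac{1}{3390}\right) 3 = - \frac{1}{1130}$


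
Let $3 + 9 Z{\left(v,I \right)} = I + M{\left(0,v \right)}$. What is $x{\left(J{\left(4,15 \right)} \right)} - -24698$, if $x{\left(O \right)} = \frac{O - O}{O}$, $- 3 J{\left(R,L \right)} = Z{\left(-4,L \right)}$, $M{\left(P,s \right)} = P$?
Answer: $24698$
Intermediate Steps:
$Z{\left(v,I \right)} = - \frac{1}{3} + \frac{I}{9}$ ($Z{\left(v,I \right)} = - \frac{1}{3} + \frac{I + 0}{9} = - \frac{1}{3} + \frac{I}{9}$)
$J{\left(R,L \right)} = \frac{1}{9} - \frac{L}{27}$ ($J{\left(R,L \right)} = - \frac{- \frac{1}{3} + \frac{L}{9}}{3} = \frac{1}{9} - \frac{L}{27}$)
$x{\left(O \right)} = 0$ ($x{\left(O \right)} = \frac{0}{O} = 0$)
$x{\left(J{\left(4,15 \right)} \right)} - -24698 = 0 - -24698 = 0 + 24698 = 24698$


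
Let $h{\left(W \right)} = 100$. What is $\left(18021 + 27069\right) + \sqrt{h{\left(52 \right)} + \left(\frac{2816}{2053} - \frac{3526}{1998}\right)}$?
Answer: $45090 + \frac{\sqrt{46553863711935}}{683649} \approx 45100.0$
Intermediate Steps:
$\left(18021 + 27069\right) + \sqrt{h{\left(52 \right)} + \left(\frac{2816}{2053} - \frac{3526}{1998}\right)} = \left(18021 + 27069\right) + \sqrt{100 + \left(\frac{2816}{2053} - \frac{3526}{1998}\right)} = 45090 + \sqrt{100 + \left(2816 \cdot \frac{1}{2053} - \frac{1763}{999}\right)} = 45090 + \sqrt{100 + \left(\frac{2816}{2053} - \frac{1763}{999}\right)} = 45090 + \sqrt{100 - \frac{806255}{2050947}} = 45090 + \sqrt{\frac{204288445}{2050947}} = 45090 + \frac{\sqrt{46553863711935}}{683649}$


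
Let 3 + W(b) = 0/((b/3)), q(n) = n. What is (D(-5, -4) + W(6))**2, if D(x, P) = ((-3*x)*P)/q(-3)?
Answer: 289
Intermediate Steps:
W(b) = -3 (W(b) = -3 + 0/((b/3)) = -3 + 0*(3/b) = -3 + 0 = -3)
D(x, P) = P*x (D(x, P) = ((-3*x)*P)/(-3) = -3*P*x*(-1/3) = P*x)
(D(-5, -4) + W(6))**2 = (-4*(-5) - 3)**2 = (20 - 3)**2 = 17**2 = 289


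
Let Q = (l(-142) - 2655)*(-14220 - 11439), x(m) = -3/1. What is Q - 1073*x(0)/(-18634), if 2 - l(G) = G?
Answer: 1200583939647/18634 ≈ 6.4430e+7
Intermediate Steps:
l(G) = 2 - G
x(m) = -3 (x(m) = -3*1 = -3)
Q = 64429749 (Q = ((2 - 1*(-142)) - 2655)*(-14220 - 11439) = ((2 + 142) - 2655)*(-25659) = (144 - 2655)*(-25659) = -2511*(-25659) = 64429749)
Q - 1073*x(0)/(-18634) = 64429749 - 1073*(-3)/(-18634) = 64429749 - (-3219)*(-1)/18634 = 64429749 - 1*3219/18634 = 64429749 - 3219/18634 = 1200583939647/18634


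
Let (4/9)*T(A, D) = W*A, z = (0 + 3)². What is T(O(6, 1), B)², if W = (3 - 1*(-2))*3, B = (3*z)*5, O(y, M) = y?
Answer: 164025/4 ≈ 41006.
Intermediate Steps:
z = 9 (z = 3² = 9)
B = 135 (B = (3*9)*5 = 27*5 = 135)
W = 15 (W = (3 + 2)*3 = 5*3 = 15)
T(A, D) = 135*A/4 (T(A, D) = 9*(15*A)/4 = 135*A/4)
T(O(6, 1), B)² = ((135/4)*6)² = (405/2)² = 164025/4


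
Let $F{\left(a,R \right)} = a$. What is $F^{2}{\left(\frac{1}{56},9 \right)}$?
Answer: $\frac{1}{3136} \approx 0.00031888$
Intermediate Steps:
$F^{2}{\left(\frac{1}{56},9 \right)} = \left(\frac{1}{56}\right)^{2} = \frac{1}{3136}$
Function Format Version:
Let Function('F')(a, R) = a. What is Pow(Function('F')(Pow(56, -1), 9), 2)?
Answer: Rational(1, 3136) ≈ 0.00031888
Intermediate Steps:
Pow(Function('F')(Pow(56, -1), 9), 2) = Pow(Pow(56, -1), 2) = Pow(Rational(1, 56), 2) = Rational(1, 3136)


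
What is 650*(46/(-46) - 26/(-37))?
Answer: -7150/37 ≈ -193.24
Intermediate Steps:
650*(46/(-46) - 26/(-37)) = 650*(46*(-1/46) - 26*(-1/37)) = 650*(-1 + 26/37) = 650*(-11/37) = -7150/37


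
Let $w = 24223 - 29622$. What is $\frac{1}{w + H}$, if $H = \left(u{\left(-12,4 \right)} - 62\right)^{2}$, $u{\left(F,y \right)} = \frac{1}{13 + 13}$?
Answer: $- \frac{676}{1054403} \approx -0.00064112$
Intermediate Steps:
$u{\left(F,y \right)} = \frac{1}{26}$
$w = -5399$
$H = \frac{2595321}{676}$ ($H = \left(\frac{1}{26} - 62\right)^{2} = \left(- \frac{1611}{26}\right)^{2} = \frac{2595321}{676} \approx 3839.2$)
$\frac{1}{w + H} = \frac{1}{-5399 + \frac{2595321}{676}} = \frac{1}{- \frac{1054403}{676}} = - \frac{676}{1054403}$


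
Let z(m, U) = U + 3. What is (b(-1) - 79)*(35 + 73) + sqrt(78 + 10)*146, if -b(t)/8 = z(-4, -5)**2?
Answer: -11988 + 292*sqrt(22) ≈ -10618.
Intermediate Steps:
z(m, U) = 3 + U
b(t) = -32 (b(t) = -8*(3 - 5)**2 = -8*(-2)**2 = -8*4 = -32)
(b(-1) - 79)*(35 + 73) + sqrt(78 + 10)*146 = (-32 - 79)*(35 + 73) + sqrt(78 + 10)*146 = -111*108 + sqrt(88)*146 = -11988 + (2*sqrt(22))*146 = -11988 + 292*sqrt(22)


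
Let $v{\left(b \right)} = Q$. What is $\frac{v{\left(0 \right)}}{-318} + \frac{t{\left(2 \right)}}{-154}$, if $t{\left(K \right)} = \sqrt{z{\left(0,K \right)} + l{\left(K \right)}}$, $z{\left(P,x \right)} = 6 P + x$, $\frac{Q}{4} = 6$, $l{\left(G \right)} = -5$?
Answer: $- \frac{4}{53} - \frac{i \sqrt{3}}{154} \approx -0.075472 - 0.011247 i$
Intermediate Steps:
$Q = 24$ ($Q = 4 \cdot 6 = 24$)
$v{\left(b \right)} = 24$
$z{\left(P,x \right)} = x + 6 P$
$t{\left(K \right)} = \sqrt{-5 + K}$ ($t{\left(K \right)} = \sqrt{\left(K + 6 \cdot 0\right) - 5} = \sqrt{\left(K + 0\right) - 5} = \sqrt{K - 5} = \sqrt{-5 + K}$)
$\frac{v{\left(0 \right)}}{-318} + \frac{t{\left(2 \right)}}{-154} = \frac{24}{-318} + \frac{\sqrt{-5 + 2}}{-154} = 24 \left(- \frac{1}{318}\right) + \sqrt{-3} \left(- \frac{1}{154}\right) = - \frac{4}{53} + i \sqrt{3} \left(- \frac{1}{154}\right) = - \frac{4}{53} - \frac{i \sqrt{3}}{154}$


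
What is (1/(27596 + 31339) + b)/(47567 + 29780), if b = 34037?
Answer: 2005970596/4558445445 ≈ 0.44006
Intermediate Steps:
(1/(27596 + 31339) + b)/(47567 + 29780) = (1/(27596 + 31339) + 34037)/(47567 + 29780) = (1/58935 + 34037)/77347 = (1/58935 + 34037)*(1/77347) = (2005970596/58935)*(1/77347) = 2005970596/4558445445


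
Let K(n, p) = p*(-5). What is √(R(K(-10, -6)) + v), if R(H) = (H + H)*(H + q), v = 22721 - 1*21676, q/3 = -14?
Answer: 5*√13 ≈ 18.028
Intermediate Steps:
q = -42 (q = 3*(-14) = -42)
K(n, p) = -5*p
v = 1045 (v = 22721 - 21676 = 1045)
R(H) = 2*H*(-42 + H) (R(H) = (H + H)*(H - 42) = (2*H)*(-42 + H) = 2*H*(-42 + H))
√(R(K(-10, -6)) + v) = √(2*(-5*(-6))*(-42 - 5*(-6)) + 1045) = √(2*30*(-42 + 30) + 1045) = √(2*30*(-12) + 1045) = √(-720 + 1045) = √325 = 5*√13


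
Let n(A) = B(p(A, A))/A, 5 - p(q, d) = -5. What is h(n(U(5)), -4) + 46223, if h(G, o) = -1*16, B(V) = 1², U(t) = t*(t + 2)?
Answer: 46207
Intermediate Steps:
p(q, d) = 10 (p(q, d) = 5 - 1*(-5) = 5 + 5 = 10)
U(t) = t*(2 + t)
B(V) = 1
n(A) = 1/A
h(G, o) = -16
h(n(U(5)), -4) + 46223 = -16 + 46223 = 46207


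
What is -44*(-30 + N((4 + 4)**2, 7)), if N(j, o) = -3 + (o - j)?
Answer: 3960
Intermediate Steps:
N(j, o) = -3 + o - j
-44*(-30 + N((4 + 4)**2, 7)) = -44*(-30 + (-3 + 7 - (4 + 4)**2)) = -44*(-30 + (-3 + 7 - 1*8**2)) = -44*(-30 + (-3 + 7 - 1*64)) = -44*(-30 + (-3 + 7 - 64)) = -44*(-30 - 60) = -44*(-90) = 3960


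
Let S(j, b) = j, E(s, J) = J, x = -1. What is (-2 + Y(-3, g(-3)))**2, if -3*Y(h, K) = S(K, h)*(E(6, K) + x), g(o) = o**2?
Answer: 676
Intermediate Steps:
Y(h, K) = -K*(-1 + K)/3 (Y(h, K) = -K*(K - 1)/3 = -K*(-1 + K)/3)
(-2 + Y(-3, g(-3)))**2 = (-2 + (1/3)*(-3)**2*(1 - 1*(-3)**2))**2 = (-2 + (1/3)*9*(1 - 1*9))**2 = (-2 + (1/3)*9*(1 - 9))**2 = (-2 + (1/3)*9*(-8))**2 = (-2 - 24)**2 = (-26)**2 = 676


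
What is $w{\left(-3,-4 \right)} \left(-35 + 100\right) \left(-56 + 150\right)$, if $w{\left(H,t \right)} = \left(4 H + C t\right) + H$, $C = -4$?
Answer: $6110$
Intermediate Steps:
$w{\left(H,t \right)} = - 4 t + 5 H$ ($w{\left(H,t \right)} = \left(4 H - 4 t\right) + H = \left(- 4 t + 4 H\right) + H = - 4 t + 5 H$)
$w{\left(-3,-4 \right)} \left(-35 + 100\right) \left(-56 + 150\right) = \left(\left(-4\right) \left(-4\right) + 5 \left(-3\right)\right) \left(-35 + 100\right) \left(-56 + 150\right) = \left(16 - 15\right) 65 \cdot 94 = 1 \cdot 6110 = 6110$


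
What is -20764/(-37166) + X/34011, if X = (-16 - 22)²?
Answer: 379936054/632026413 ≈ 0.60114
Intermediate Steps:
X = 1444 (X = (-38)² = 1444)
-20764/(-37166) + X/34011 = -20764/(-37166) + 1444/34011 = -20764*(-1/37166) + 1444*(1/34011) = 10382/18583 + 1444/34011 = 379936054/632026413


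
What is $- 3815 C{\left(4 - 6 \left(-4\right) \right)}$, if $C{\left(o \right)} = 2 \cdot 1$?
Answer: $-7630$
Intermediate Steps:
$C{\left(o \right)} = 2$
$- 3815 C{\left(4 - 6 \left(-4\right) \right)} = \left(-3815\right) 2 = -7630$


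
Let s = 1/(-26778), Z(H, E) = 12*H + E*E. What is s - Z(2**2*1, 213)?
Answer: -1216176427/26778 ≈ -45417.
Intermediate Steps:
Z(H, E) = E**2 + 12*H (Z(H, E) = 12*H + E**2 = E**2 + 12*H)
s = -1/26778 ≈ -3.7344e-5
s - Z(2**2*1, 213) = -1/26778 - (213**2 + 12*(2**2*1)) = -1/26778 - (45369 + 12*(4*1)) = -1/26778 - (45369 + 12*4) = -1/26778 - (45369 + 48) = -1/26778 - 1*45417 = -1/26778 - 45417 = -1216176427/26778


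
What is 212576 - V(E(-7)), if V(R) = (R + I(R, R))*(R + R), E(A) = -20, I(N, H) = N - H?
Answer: 211776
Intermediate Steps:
V(R) = 2*R² (V(R) = (R + (R - R))*(R + R) = (R + 0)*(2*R) = R*(2*R) = 2*R²)
212576 - V(E(-7)) = 212576 - 2*(-20)² = 212576 - 2*400 = 212576 - 1*800 = 212576 - 800 = 211776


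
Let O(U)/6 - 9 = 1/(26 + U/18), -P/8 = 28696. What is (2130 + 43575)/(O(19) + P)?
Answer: -4451667/22354642 ≈ -0.19914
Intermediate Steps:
P = -229568 (P = -8*28696 = -229568)
O(U) = 54 + 6/(26 + U/18)
(2130 + 43575)/(O(19) + P) = (2130 + 43575)/(54*(470 + 19)/(468 + 19) - 229568) = 45705/(54*489/487 - 229568) = 45705/(54*(1/487)*489 - 229568) = 45705/(26406/487 - 229568) = 45705/(-111773210/487) = 45705*(-487/111773210) = -4451667/22354642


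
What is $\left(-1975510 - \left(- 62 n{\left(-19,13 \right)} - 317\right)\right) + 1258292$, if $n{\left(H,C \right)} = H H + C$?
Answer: $-693713$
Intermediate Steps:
$n{\left(H,C \right)} = C + H^{2}$ ($n{\left(H,C \right)} = H^{2} + C = C + H^{2}$)
$\left(-1975510 - \left(- 62 n{\left(-19,13 \right)} - 317\right)\right) + 1258292 = \left(-1975510 - \left(- 62 \left(13 + \left(-19\right)^{2}\right) - 317\right)\right) + 1258292 = \left(-1975510 - \left(- 62 \left(13 + 361\right) - 317\right)\right) + 1258292 = \left(-1975510 - \left(\left(-62\right) 374 - 317\right)\right) + 1258292 = \left(-1975510 - \left(-23188 - 317\right)\right) + 1258292 = \left(-1975510 - -23505\right) + 1258292 = \left(-1975510 + 23505\right) + 1258292 = -1952005 + 1258292 = -693713$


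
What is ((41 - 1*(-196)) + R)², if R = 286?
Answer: 273529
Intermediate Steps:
((41 - 1*(-196)) + R)² = ((41 - 1*(-196)) + 286)² = ((41 + 196) + 286)² = (237 + 286)² = 523² = 273529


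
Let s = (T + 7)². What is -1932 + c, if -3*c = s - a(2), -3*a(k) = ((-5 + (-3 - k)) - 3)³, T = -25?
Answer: -16163/9 ≈ -1795.9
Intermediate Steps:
s = 324 (s = (-25 + 7)² = (-18)² = 324)
a(k) = -(-11 - k)³/3 (a(k) = -((-5 + (-3 - k)) - 3)³/3 = -((-8 - k) - 3)³/3 = -(-11 - k)³/3)
c = 1225/9 (c = -(324 - (11 + 2)³/3)/3 = -(324 - 13³/3)/3 = -(324 - 2197/3)/3 = -⅓*(-1225/3) = 1225/9 ≈ 136.11)
-1932 + c = -1932 + 1225/9 = -16163/9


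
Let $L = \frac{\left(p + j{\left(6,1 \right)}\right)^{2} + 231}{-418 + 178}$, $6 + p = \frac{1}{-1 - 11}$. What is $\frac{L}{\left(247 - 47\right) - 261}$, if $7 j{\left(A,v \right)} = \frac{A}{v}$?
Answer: $\frac{1822657}{103299840} \approx 0.017644$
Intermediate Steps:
$j{\left(A,v \right)} = \frac{A}{7 v}$ ($j{\left(A,v \right)} = \frac{A \frac{1}{v}}{7} = \frac{A}{7 v}$)
$p = - \frac{73}{12}$ ($p = -6 + \frac{1}{-1 - 11} = -6 + \frac{1}{-12} = -6 - \frac{1}{12} = - \frac{73}{12} \approx -6.0833$)
$L = - \frac{1822657}{1693440}$ ($L = \frac{\left(- \frac{73}{12} + \frac{1}{7} \cdot 6 \cdot 1^{-1}\right)^{2} + 231}{-418 + 178} = \frac{\left(- \frac{73}{12} + \frac{1}{7} \cdot 6 \cdot 1\right)^{2} + 231}{-240} = \left(\left(- \frac{73}{12} + \frac{6}{7}\right)^{2} + 231\right) \left(- \frac{1}{240}\right) = \left(\left(- \frac{439}{84}\right)^{2} + 231\right) \left(- \frac{1}{240}\right) = \left(\frac{192721}{7056} + 231\right) \left(- \frac{1}{240}\right) = \frac{1822657}{7056} \left(- \frac{1}{240}\right) = - \frac{1822657}{1693440} \approx -1.0763$)
$\frac{L}{\left(247 - 47\right) - 261} = - \frac{1822657}{1693440 \left(\left(247 - 47\right) - 261\right)} = - \frac{1822657}{1693440 \left(200 - 261\right)} = - \frac{1822657}{1693440 \left(-61\right)} = \left(- \frac{1822657}{1693440}\right) \left(- \frac{1}{61}\right) = \frac{1822657}{103299840}$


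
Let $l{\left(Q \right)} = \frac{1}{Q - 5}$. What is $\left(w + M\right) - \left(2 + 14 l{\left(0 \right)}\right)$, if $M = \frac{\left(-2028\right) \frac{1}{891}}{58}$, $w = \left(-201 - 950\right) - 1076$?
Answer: $- \frac{95872993}{43065} \approx -2226.2$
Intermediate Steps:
$l{\left(Q \right)} = \frac{1}{-5 + Q}$
$w = -2227$ ($w = -1151 - 1076 = -2227$)
$M = - \frac{338}{8613}$ ($M = \left(-2028\right) \frac{1}{891} \cdot \frac{1}{58} = \left(- \frac{676}{297}\right) \frac{1}{58} = - \frac{338}{8613} \approx -0.039243$)
$\left(w + M\right) - \left(2 + 14 l{\left(0 \right)}\right) = \left(-2227 - \frac{338}{8613}\right) - \left(2 + \frac{14}{-5 + 0}\right) = - \frac{19181489}{8613} - \left(2 + \frac{14}{-5}\right) = - \frac{19181489}{8613} - - \frac{4}{5} = - \frac{19181489}{8613} + \left(\frac{14}{5} - 2\right) = - \frac{19181489}{8613} + \frac{4}{5} = - \frac{95872993}{43065}$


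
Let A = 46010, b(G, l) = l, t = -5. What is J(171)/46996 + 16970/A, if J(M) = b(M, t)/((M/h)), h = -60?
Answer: 1136584046/3081257493 ≈ 0.36887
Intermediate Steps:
J(M) = 300/M (J(M) = -5*(-60/M) = -(-300)/M = 300/M)
J(171)/46996 + 16970/A = (300/171)/46996 + 16970/46010 = (300*(1/171))*(1/46996) + 16970*(1/46010) = (100/57)*(1/46996) + 1697/4601 = 25/669693 + 1697/4601 = 1136584046/3081257493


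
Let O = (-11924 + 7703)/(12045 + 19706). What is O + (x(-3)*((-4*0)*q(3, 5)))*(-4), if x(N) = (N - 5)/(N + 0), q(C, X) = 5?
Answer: -4221/31751 ≈ -0.13294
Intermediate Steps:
O = -4221/31751 ≈ -0.13294
x(N) = (-5 + N)/N
O + (x(-3)*((-4*0)*q(3, 5)))*(-4) = -4221/31751 + (((-5 - 3)/(-3))*(-4*0*5))*(-4) = -4221/31751 + ((-⅓*(-8))*(0*5))*(-4) = -4221/31751 + ((8/3)*0)*(-4) = -4221/31751 + 0*(-4) = -4221/31751 + 0 = -4221/31751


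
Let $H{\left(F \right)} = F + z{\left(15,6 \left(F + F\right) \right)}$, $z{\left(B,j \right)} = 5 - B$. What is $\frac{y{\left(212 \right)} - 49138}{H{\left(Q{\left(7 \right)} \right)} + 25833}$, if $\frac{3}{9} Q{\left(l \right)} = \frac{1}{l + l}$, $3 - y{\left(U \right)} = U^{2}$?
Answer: $- \frac{1317106}{361525} \approx -3.6432$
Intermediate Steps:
$y{\left(U \right)} = 3 - U^{2}$
$Q{\left(l \right)} = \frac{3}{2 l}$ ($Q{\left(l \right)} = \frac{3}{l + l} = \frac{3}{2 l}$)
$H{\left(F \right)} = -10 + F$ ($H{\left(F \right)} = F + \left(5 - 15\right) = F - 10 = -10 + F$)
$\frac{y{\left(212 \right)} - 49138}{H{\left(Q{\left(7 \right)} \right)} + 25833} = \frac{\left(3 - 212^{2}\right) - 49138}{\left(-10 + \frac{3}{2 \cdot 7}\right) + 25833} = \frac{\left(3 - 44944\right) - 49138}{\left(-10 + \frac{3}{2} \cdot \frac{1}{7}\right) + 25833} = \frac{\left(3 - 44944\right) - 49138}{\left(-10 + \frac{3}{14}\right) + 25833} = \frac{-44941 - 49138}{- \frac{137}{14} + 25833} = - \frac{94079}{\frac{361525}{14}} = \left(-94079\right) \frac{14}{361525} = - \frac{1317106}{361525}$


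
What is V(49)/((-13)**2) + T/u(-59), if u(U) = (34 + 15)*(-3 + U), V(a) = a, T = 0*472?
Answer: 49/169 ≈ 0.28994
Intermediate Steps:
T = 0
u(U) = -147 + 49*U (u(U) = 49*(-3 + U) = -147 + 49*U)
V(49)/((-13)**2) + T/u(-59) = 49/((-13)**2) + 0/(-147 + 49*(-59)) = 49/169 + 0/(-147 - 2891) = 49*(1/169) + 0/(-3038) = 49/169 + 0*(-1/3038) = 49/169 + 0 = 49/169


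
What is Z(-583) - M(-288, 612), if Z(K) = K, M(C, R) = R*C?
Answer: 175673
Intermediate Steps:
M(C, R) = C*R
Z(-583) - M(-288, 612) = -583 - (-288)*612 = -583 - 1*(-176256) = -583 + 176256 = 175673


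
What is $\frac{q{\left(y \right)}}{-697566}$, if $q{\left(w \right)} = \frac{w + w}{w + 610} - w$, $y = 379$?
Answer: $\frac{124691}{229964258} \approx 0.00054222$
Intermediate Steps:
$q{\left(w \right)} = - w + \frac{2 w}{610 + w}$ ($q{\left(w \right)} = \frac{2 w}{610 + w} - w = - w + \frac{2 w}{610 + w}$)
$\frac{q{\left(y \right)}}{-697566} = \frac{\left(-1\right) 379 \frac{1}{610 + 379} \left(608 + 379\right)}{-697566} = \left(-1\right) 379 \cdot \frac{1}{989} \cdot 987 \left(- \frac{1}{697566}\right) = \left(- \frac{374073}{989}\right) \left(- \frac{1}{697566}\right) = \frac{124691}{229964258}$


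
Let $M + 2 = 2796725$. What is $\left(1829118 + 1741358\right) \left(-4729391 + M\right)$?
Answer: $-6900544709968$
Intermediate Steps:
$M = 2796723$ ($M = -2 + 2796725 = 2796723$)
$\left(1829118 + 1741358\right) \left(-4729391 + M\right) = \left(1829118 + 1741358\right) \left(-4729391 + 2796723\right) = 3570476 \left(-1932668\right) = -6900544709968$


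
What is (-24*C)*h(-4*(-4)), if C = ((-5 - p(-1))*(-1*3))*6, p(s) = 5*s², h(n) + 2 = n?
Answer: -60480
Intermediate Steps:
h(n) = -2 + n
C = 180 (C = ((-5 - 5*(-1)²)*(-1*3))*6 = ((-5 - 5)*(-3))*6 = -10*(-3)*6 = 30*6 = 180)
(-24*C)*h(-4*(-4)) = (-24*180)*(-2 - 4*(-4)) = -4320*(-2 + 16) = -4320*14 = -60480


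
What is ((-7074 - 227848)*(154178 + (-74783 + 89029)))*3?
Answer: -118699508784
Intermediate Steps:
((-7074 - 227848)*(154178 + (-74783 + 89029)))*3 = -234922*(154178 + 14246)*3 = -234922*168424*3 = -39566502928*3 = -118699508784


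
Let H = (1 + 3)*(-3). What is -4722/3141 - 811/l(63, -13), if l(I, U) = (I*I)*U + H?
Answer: -26794483/18011541 ≈ -1.4876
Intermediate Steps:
H = -12 (H = 4*(-3) = -12)
l(I, U) = -12 + U*I² (l(I, U) = (I*I)*U - 12 = I²*U - 12 = U*I² - 12 = -12 + U*I²)
-4722/3141 - 811/l(63, -13) = -4722/3141 - 811/(-12 - 13*63²) = -4722*1/3141 - 811/(-12 - 13*3969) = -1574/1047 - 811/(-12 - 51597) = -1574/1047 - 811/(-51609) = -1574/1047 - 811*(-1/51609) = -1574/1047 + 811/51609 = -26794483/18011541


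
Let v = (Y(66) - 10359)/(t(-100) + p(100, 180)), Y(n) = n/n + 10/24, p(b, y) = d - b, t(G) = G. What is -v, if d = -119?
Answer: -124291/3828 ≈ -32.469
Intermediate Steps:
p(b, y) = -119 - b
Y(n) = 17/12 (Y(n) = 1 + 10*(1/24) = 1 + 5/12 = 17/12)
v = 124291/3828 (v = (17/12 - 10359)/(-100 + (-119 - 1*100)) = -124291/(12*(-100 + (-119 - 100))) = -124291/(12*(-100 - 219)) = -124291/12/(-319) = -124291/12*(-1/319) = 124291/3828 ≈ 32.469)
-v = -1*124291/3828 = -124291/3828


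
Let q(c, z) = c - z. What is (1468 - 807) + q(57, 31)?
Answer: 687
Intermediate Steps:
(1468 - 807) + q(57, 31) = (1468 - 807) + (57 - 1*31) = 661 + (57 - 31) = 661 + 26 = 687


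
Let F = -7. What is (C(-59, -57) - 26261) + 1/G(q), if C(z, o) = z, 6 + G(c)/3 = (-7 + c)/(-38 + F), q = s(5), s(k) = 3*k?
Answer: -7316975/278 ≈ -26320.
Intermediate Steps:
q = 15 (q = 3*5 = 15)
G(c) = -263/15 - c/15 (G(c) = -18 + 3*((-7 + c)/(-38 - 7)) = -18 + 3*((-7 + c)/(-45)) = -18 + 3*((-7 + c)*(-1/45)) = -18 + 3*(7/45 - c/45) = -18 + (7/15 - c/15) = -263/15 - c/15)
(C(-59, -57) - 26261) + 1/G(q) = (-59 - 26261) + 1/(-263/15 - 1/15*15) = -26320 + 1/(-263/15 - 1) = -26320 + 1/(-278/15) = -26320 - 15/278 = -7316975/278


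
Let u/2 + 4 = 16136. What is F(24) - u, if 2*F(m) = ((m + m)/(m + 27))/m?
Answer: -1645463/51 ≈ -32264.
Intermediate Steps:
u = 32264 (u = -8 + 2*16136 = -8 + 32272 = 32264)
F(m) = 1/(27 + m) (F(m) = (((m + m)/(m + 27))/m)/2 = (((2*m)/(27 + m))/m)/2 = ((2*m/(27 + m))/m)/2 = (2/(27 + m))/2 = 1/(27 + m))
F(24) - u = 1/(27 + 24) - 1*32264 = 1/51 - 32264 = -1645463/51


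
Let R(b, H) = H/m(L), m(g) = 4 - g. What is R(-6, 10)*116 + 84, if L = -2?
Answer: 832/3 ≈ 277.33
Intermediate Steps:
R(b, H) = H/6 (R(b, H) = H/(4 - 1*(-2)) = H/(4 + 2) = H/6)
R(-6, 10)*116 + 84 = ((⅙)*10)*116 + 84 = (5/3)*116 + 84 = 580/3 + 84 = 832/3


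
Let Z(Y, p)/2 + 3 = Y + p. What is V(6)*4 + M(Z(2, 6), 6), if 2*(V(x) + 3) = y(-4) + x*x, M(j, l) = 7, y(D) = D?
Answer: 59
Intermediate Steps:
Z(Y, p) = -6 + 2*Y + 2*p (Z(Y, p) = -6 + 2*(Y + p) = -6 + (2*Y + 2*p) = -6 + 2*Y + 2*p)
V(x) = -5 + x²/2 (V(x) = -3 + (-4 + x*x)/2 = -3 + (-4 + x²)/2 = -3 + (-2 + x²/2) = -5 + x²/2)
V(6)*4 + M(Z(2, 6), 6) = (-5 + (½)*6²)*4 + 7 = (-5 + (½)*36)*4 + 7 = (-5 + 18)*4 + 7 = 13*4 + 7 = 52 + 7 = 59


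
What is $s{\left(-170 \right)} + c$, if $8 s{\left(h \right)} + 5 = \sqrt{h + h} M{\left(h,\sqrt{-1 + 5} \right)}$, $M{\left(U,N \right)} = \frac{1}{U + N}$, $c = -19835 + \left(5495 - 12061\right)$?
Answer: $- \frac{211213}{8} - \frac{i \sqrt{85}}{672} \approx -26402.0 - 0.01372 i$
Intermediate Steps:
$c = -26401$ ($c = -19835 - 6566 = -26401$)
$M{\left(U,N \right)} = \frac{1}{N + U}$
$s{\left(h \right)} = - \frac{5}{8} + \frac{\sqrt{2} \sqrt{h}}{8 \left(2 + h\right)}$ ($s{\left(h \right)} = - \frac{5}{8} + \frac{\sqrt{h + h} \frac{1}{\sqrt{-1 + 5} + h}}{8} = - \frac{5}{8} + \frac{\sqrt{2 h} \frac{1}{\sqrt{4} + h}}{8} = - \frac{5}{8} + \frac{\sqrt{2} \sqrt{h} \frac{1}{2 + h}}{8} = - \frac{5}{8} + \frac{\sqrt{2} \sqrt{h}}{8 \left(2 + h\right)}$)
$s{\left(-170 \right)} + c = \frac{-10 - -850 + \sqrt{2} \sqrt{-170}}{8 \left(2 - 170\right)} - 26401 = \frac{-10 + 850 + \sqrt{2} i \sqrt{170}}{8 \left(-168\right)} - 26401 = \frac{1}{8} \left(- \frac{1}{168}\right) \left(-10 + 850 + 2 i \sqrt{85}\right) - 26401 = \frac{1}{8} \left(- \frac{1}{168}\right) \left(840 + 2 i \sqrt{85}\right) - 26401 = \left(- \frac{5}{8} - \frac{i \sqrt{85}}{672}\right) - 26401 = - \frac{211213}{8} - \frac{i \sqrt{85}}{672}$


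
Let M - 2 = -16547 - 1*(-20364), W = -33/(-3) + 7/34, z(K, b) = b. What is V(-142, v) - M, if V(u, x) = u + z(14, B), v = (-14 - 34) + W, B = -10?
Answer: -3971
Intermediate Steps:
W = 381/34 (W = -33*(-⅓) + 7*(1/34) = 11 + 7/34 = 381/34 ≈ 11.206)
M = 3819 (M = 2 + (-16547 - 1*(-20364)) = 2 + (-16547 + 20364) = 2 + 3817 = 3819)
v = -1251/34 (v = (-14 - 34) + 381/34 = -48 + 381/34 = -1251/34 ≈ -36.794)
V(u, x) = -10 + u (V(u, x) = u - 10 = -10 + u)
V(-142, v) - M = (-10 - 142) - 1*3819 = -152 - 3819 = -3971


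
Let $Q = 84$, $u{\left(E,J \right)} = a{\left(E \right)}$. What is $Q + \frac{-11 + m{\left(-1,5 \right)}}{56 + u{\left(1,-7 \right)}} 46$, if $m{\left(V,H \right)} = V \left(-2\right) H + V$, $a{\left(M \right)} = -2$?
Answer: $\frac{2222}{27} \approx 82.296$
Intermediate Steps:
$m{\left(V,H \right)} = V - 2 H V$ ($m{\left(V,H \right)} = - 2 V H + V = - 2 H V + V = V - 2 H V$)
$u{\left(E,J \right)} = -2$
$Q + \frac{-11 + m{\left(-1,5 \right)}}{56 + u{\left(1,-7 \right)}} 46 = 84 + \frac{-11 - \left(1 - 10\right)}{56 - 2} \cdot 46 = 84 + \frac{-11 - \left(1 - 10\right)}{54} \cdot 46 = 84 + \left(-11 - -9\right) \frac{1}{54} \cdot 46 = 84 + \left(-11 + 9\right) \frac{1}{54} \cdot 46 = 84 + \left(-2\right) \frac{1}{54} \cdot 46 = 84 - \frac{46}{27} = \frac{2222}{27}$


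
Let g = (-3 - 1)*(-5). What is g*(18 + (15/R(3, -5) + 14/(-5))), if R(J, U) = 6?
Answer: 354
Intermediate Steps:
g = 20 (g = -4*(-5) = 20)
g*(18 + (15/R(3, -5) + 14/(-5))) = 20*(18 + (15/6 + 14/(-5))) = 20*(18 + (15*(⅙) + 14*(-⅕))) = 20*(18 + (5/2 - 14/5)) = 20*(18 - 3/10) = 20*(177/10) = 354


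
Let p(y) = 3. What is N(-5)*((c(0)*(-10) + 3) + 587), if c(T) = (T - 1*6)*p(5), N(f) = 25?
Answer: 19250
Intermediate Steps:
c(T) = -18 + 3*T (c(T) = (T - 1*6)*3 = (T - 6)*3 = (-6 + T)*3 = -18 + 3*T)
N(-5)*((c(0)*(-10) + 3) + 587) = 25*(((-18 + 3*0)*(-10) + 3) + 587) = 25*(((-18 + 0)*(-10) + 3) + 587) = 25*((-18*(-10) + 3) + 587) = 25*((180 + 3) + 587) = 25*(183 + 587) = 25*770 = 19250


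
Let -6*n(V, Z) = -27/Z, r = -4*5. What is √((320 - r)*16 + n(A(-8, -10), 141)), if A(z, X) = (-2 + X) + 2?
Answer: √48068122/94 ≈ 73.757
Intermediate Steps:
A(z, X) = X
r = -20
n(V, Z) = 9/(2*Z) (n(V, Z) = -(-9)/(2*Z) = 9/(2*Z))
√((320 - r)*16 + n(A(-8, -10), 141)) = √((320 - 1*(-20))*16 + (9/2)/141) = √((320 + 20)*16 + (9/2)*(1/141)) = √(340*16 + 3/94) = √(5440 + 3/94) = √(511363/94) = √48068122/94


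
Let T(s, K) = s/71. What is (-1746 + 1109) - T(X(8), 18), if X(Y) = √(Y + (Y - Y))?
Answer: -637 - 2*√2/71 ≈ -637.04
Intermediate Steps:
X(Y) = √Y (X(Y) = √(Y + 0) = √Y)
T(s, K) = s/71 (T(s, K) = s*(1/71) = s/71)
(-1746 + 1109) - T(X(8), 18) = (-1746 + 1109) - √8/71 = -637 - 2*√2/71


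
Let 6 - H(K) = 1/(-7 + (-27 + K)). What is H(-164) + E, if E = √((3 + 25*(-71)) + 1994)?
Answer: 1189/198 + √222 ≈ 20.905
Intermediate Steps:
E = √222 (E = √((3 - 1775) + 1994) = √(-1772 + 1994) = √222 ≈ 14.900)
H(K) = 6 - 1/(-34 + K) (H(K) = 6 - 1/(-7 + (-27 + K)) = 6 - 1/(-34 + K))
H(-164) + E = (-205 + 6*(-164))/(-34 - 164) + √222 = (-205 - 984)/(-198) + √222 = -1/198*(-1189) + √222 = 1189/198 + √222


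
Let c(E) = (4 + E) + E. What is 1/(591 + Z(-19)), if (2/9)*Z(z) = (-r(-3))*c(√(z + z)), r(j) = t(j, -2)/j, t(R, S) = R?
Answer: 191/110469 + I*√38/36823 ≈ 0.001729 + 0.00016741*I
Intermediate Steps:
c(E) = 4 + 2*E
r(j) = 1 (r(j) = j/j = 1)
Z(z) = -18 - 9*√2*√z (Z(z) = 9*((-1*1)*(4 + 2*√(z + z)))/2 = 9*(-(4 + 2*√(2*z)))/2 = 9*(-(4 + 2*(√2*√z)))/2 = 9*(-(4 + 2*√2*√z))/2 = 9*(-4 - 2*√2*√z)/2 = -18 - 9*√2*√z)
1/(591 + Z(-19)) = 1/(591 + (-18 - 9*√2*√(-19))) = 1/(591 + (-18 - 9*√2*I*√19)) = 1/(591 + (-18 - 9*I*√38)) = 1/(573 - 9*I*√38)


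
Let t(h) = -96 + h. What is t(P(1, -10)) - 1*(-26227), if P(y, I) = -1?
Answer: 26130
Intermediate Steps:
t(P(1, -10)) - 1*(-26227) = (-96 - 1) - 1*(-26227) = -97 + 26227 = 26130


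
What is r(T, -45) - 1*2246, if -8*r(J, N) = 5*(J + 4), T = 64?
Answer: -4577/2 ≈ -2288.5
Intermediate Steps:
r(J, N) = -5/2 - 5*J/8 (r(J, N) = -5*(J + 4)/8 = -5*(4 + J)/8 = -(20 + 5*J)/8 = -5/2 - 5*J/8)
r(T, -45) - 1*2246 = (-5/2 - 5/8*64) - 1*2246 = (-5/2 - 40) - 2246 = -85/2 - 2246 = -4577/2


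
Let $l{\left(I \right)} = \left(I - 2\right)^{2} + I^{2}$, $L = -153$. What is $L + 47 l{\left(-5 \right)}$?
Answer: $3325$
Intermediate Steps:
$l{\left(I \right)} = I^{2} + \left(-2 + I\right)^{2}$ ($l{\left(I \right)} = \left(-2 + I\right)^{2} + I^{2} = I^{2} + \left(-2 + I\right)^{2}$)
$L + 47 l{\left(-5 \right)} = -153 + 47 \left(\left(-5\right)^{2} + \left(-2 - 5\right)^{2}\right) = -153 + 47 \left(25 + \left(-7\right)^{2}\right) = -153 + 47 \left(25 + 49\right) = -153 + 47 \cdot 74 = -153 + 3478 = 3325$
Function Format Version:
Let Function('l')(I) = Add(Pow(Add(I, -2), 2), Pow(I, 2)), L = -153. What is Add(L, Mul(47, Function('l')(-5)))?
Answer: 3325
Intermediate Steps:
Function('l')(I) = Add(Pow(I, 2), Pow(Add(-2, I), 2)) (Function('l')(I) = Add(Pow(Add(-2, I), 2), Pow(I, 2)) = Add(Pow(I, 2), Pow(Add(-2, I), 2)))
Add(L, Mul(47, Function('l')(-5))) = Add(-153, Mul(47, Add(Pow(-5, 2), Pow(Add(-2, -5), 2)))) = Add(-153, Mul(47, Add(25, Pow(-7, 2)))) = Add(-153, Mul(47, Add(25, 49))) = Add(-153, Mul(47, 74)) = Add(-153, 3478) = 3325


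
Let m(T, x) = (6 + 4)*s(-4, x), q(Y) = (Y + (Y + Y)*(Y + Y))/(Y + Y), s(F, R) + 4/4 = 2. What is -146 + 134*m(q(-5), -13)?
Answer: 1194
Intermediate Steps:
s(F, R) = 1 (s(F, R) = -1 + 2 = 1)
q(Y) = (Y + 4*Y²)/(2*Y) (q(Y) = (Y + (2*Y)*(2*Y))/((2*Y)) = (Y + 4*Y²)*(1/(2*Y)) = (Y + 4*Y²)/(2*Y))
m(T, x) = 10 (m(T, x) = (6 + 4)*1 = 10*1 = 10)
-146 + 134*m(q(-5), -13) = -146 + 134*10 = -146 + 1340 = 1194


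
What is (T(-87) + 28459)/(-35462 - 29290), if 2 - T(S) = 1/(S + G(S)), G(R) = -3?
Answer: -2561491/5827680 ≈ -0.43954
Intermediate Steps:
T(S) = 2 - 1/(-3 + S) (T(S) = 2 - 1/(S - 3) = 2 - 1/(-3 + S))
(T(-87) + 28459)/(-35462 - 29290) = ((-7 + 2*(-87))/(-3 - 87) + 28459)/(-35462 - 29290) = ((-7 - 174)/(-90) + 28459)/(-64752) = (-1/90*(-181) + 28459)*(-1/64752) = (181/90 + 28459)*(-1/64752) = (2561491/90)*(-1/64752) = -2561491/5827680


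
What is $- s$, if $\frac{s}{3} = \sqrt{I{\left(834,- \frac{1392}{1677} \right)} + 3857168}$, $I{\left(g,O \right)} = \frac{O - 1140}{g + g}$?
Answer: $- \frac{\sqrt{209586933658514919}}{77701} \approx -5891.9$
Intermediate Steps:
$I{\left(g,O \right)} = \frac{-1140 + O}{2 g}$
$s = \frac{\sqrt{209586933658514919}}{77701}$ ($s = 3 \sqrt{\frac{-1140 - \frac{1392}{1677}}{2 \cdot 834} + 3857168} = 3 \sqrt{\frac{1}{2} \cdot \frac{1}{834} \left(-1140 - \frac{464}{559}\right) + 3857168} = 3 \sqrt{\frac{1}{2} \cdot \frac{1}{834} \left(- \frac{637724}{559}\right) + 3857168} = 3 \sqrt{- \frac{159431}{233103} + 3857168} = 3 \sqrt{\frac{899117272873}{233103}} = 3 \frac{\sqrt{209586933658514919}}{233103} = \frac{\sqrt{209586933658514919}}{77701} \approx 5891.9$)
$- s = - \frac{\sqrt{209586933658514919}}{77701}$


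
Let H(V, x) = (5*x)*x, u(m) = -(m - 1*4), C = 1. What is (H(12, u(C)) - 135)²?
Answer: 8100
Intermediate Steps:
u(m) = 4 - m (u(m) = -(m - 4) = -(-4 + m) = 4 - m)
H(V, x) = 5*x²
(H(12, u(C)) - 135)² = (5*(4 - 1*1)² - 135)² = (5*(4 - 1)² - 135)² = (5*3² - 135)² = (5*9 - 135)² = (45 - 135)² = (-90)² = 8100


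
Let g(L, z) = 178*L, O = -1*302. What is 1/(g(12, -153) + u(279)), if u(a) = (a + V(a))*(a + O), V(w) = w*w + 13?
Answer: -1/1794923 ≈ -5.5713e-7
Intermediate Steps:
V(w) = 13 + w² (V(w) = w² + 13 = 13 + w²)
O = -302
u(a) = (-302 + a)*(13 + a + a²) (u(a) = (a + (13 + a²))*(a - 302) = (13 + a + a²)*(-302 + a) = (-302 + a)*(13 + a + a²))
1/(g(12, -153) + u(279)) = 1/(178*12 + (-3926 + 279³ - 301*279² - 289*279)) = 1/(2136 + (-3926 + 21717639 - 301*77841 - 80631)) = 1/(2136 + (-3926 + 21717639 - 23430141 - 80631)) = 1/(2136 - 1797059) = 1/(-1794923) = -1/1794923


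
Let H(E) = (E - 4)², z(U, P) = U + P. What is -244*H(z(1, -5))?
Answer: -15616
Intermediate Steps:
z(U, P) = P + U
H(E) = (-4 + E)²
-244*H(z(1, -5)) = -244*(-4 + (-5 + 1))² = -244*(-4 - 4)² = -244*(-8)² = -244*64 = -15616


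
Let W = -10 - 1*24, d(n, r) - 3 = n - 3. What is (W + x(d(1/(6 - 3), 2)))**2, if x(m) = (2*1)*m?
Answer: 10000/9 ≈ 1111.1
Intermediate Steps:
d(n, r) = n (d(n, r) = 3 + (n - 3) = 3 + (-3 + n) = n)
W = -34 (W = -10 - 24 = -34)
x(m) = 2*m
(W + x(d(1/(6 - 3), 2)))**2 = (-34 + 2/(6 - 3))**2 = (-34 + 2/3)**2 = (-100/3)**2 = 10000/9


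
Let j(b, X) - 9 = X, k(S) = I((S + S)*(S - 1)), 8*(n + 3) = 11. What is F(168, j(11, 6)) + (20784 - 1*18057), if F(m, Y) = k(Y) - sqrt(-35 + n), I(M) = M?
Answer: 3147 - I*sqrt(586)/4 ≈ 3147.0 - 6.0519*I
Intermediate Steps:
n = -13/8 (n = -3 + (1/8)*11 = -3 + 11/8 = -13/8 ≈ -1.6250)
k(S) = 2*S*(-1 + S) (k(S) = (S + S)*(S - 1) = (2*S)*(-1 + S) = 2*S*(-1 + S))
j(b, X) = 9 + X
F(m, Y) = 2*Y*(-1 + Y) - I*sqrt(586)/4 (F(m, Y) = 2*Y*(-1 + Y) - sqrt(-35 - 13/8) = 2*Y*(-1 + Y) - sqrt(-293/8) = 2*Y*(-1 + Y) - I*sqrt(586)/4)
F(168, j(11, 6)) + (20784 - 1*18057) = (2*(9 + 6)*(-1 + (9 + 6)) - I*sqrt(586)/4) + (20784 - 1*18057) = (2*15*(-1 + 15) - I*sqrt(586)/4) + (20784 - 18057) = (2*15*14 - I*sqrt(586)/4) + 2727 = (420 - I*sqrt(586)/4) + 2727 = 3147 - I*sqrt(586)/4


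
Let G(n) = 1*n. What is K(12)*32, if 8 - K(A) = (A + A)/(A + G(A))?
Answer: 224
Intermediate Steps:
G(n) = n
K(A) = 7 (K(A) = 8 - (A + A)/(A + A) = 8 - 2*A/(2*A) = 8 - 2*A*1/(2*A) = 8 - 1*1 = 8 - 1 = 7)
K(12)*32 = 7*32 = 224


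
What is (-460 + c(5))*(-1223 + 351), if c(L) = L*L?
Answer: 379320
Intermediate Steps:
c(L) = L²
(-460 + c(5))*(-1223 + 351) = (-460 + 5²)*(-1223 + 351) = (-460 + 25)*(-872) = -435*(-872) = 379320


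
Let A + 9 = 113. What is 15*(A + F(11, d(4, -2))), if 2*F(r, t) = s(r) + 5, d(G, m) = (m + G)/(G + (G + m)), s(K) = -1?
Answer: 1590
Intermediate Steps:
A = 104 (A = -9 + 113 = 104)
d(G, m) = (G + m)/(m + 2*G)
F(r, t) = 2 (F(r, t) = (-1 + 5)/2 = (1/2)*4 = 2)
15*(A + F(11, d(4, -2))) = 15*(104 + 2) = 15*106 = 1590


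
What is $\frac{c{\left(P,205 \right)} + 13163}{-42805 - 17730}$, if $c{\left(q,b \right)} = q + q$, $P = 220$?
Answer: $- \frac{13603}{60535} \approx -0.22471$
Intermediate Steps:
$c{\left(q,b \right)} = 2 q$
$\frac{c{\left(P,205 \right)} + 13163}{-42805 - 17730} = \frac{2 \cdot 220 + 13163}{-42805 - 17730} = \frac{440 + 13163}{-60535} = 13603 \left(- \frac{1}{60535}\right) = - \frac{13603}{60535}$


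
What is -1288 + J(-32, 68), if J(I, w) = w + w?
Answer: -1152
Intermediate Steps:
J(I, w) = 2*w
-1288 + J(-32, 68) = -1288 + 2*68 = -1288 + 136 = -1152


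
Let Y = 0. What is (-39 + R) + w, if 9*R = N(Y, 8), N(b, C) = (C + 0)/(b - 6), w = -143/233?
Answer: -250142/6291 ≈ -39.762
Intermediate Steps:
w = -143/233 (w = -143*1/233 = -143/233 ≈ -0.61373)
N(b, C) = C/(-6 + b)
R = -4/27 (R = (8/(-6 + 0))/9 = (8/(-6))/9 = (8*(-⅙))/9 = (⅑)*(-4/3) = -4/27 ≈ -0.14815)
(-39 + R) + w = (-39 - 4/27) - 143/233 = -1057/27 - 143/233 = -250142/6291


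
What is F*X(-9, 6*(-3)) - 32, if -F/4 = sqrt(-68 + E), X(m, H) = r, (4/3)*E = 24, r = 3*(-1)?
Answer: -32 + 60*I*sqrt(2) ≈ -32.0 + 84.853*I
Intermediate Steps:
r = -3
E = 18 (E = (3/4)*24 = 18)
X(m, H) = -3
F = -20*I*sqrt(2) (F = -4*sqrt(-68 + 18) = -20*I*sqrt(2) ≈ -28.284*I)
F*X(-9, 6*(-3)) - 32 = -20*I*sqrt(2)*(-3) - 32 = 60*I*sqrt(2) - 32 = -32 + 60*I*sqrt(2)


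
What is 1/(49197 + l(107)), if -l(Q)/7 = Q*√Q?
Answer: 49197/2360317702 + 749*√107/2360317702 ≈ 2.4126e-5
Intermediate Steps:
l(Q) = -7*Q^(3/2) (l(Q) = -7*Q*√Q = -7*Q^(3/2))
1/(49197 + l(107)) = 1/(49197 - 749*√107)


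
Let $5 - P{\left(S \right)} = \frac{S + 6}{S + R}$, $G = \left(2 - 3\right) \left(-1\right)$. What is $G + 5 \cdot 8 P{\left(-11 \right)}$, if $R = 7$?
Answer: $151$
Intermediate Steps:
$G = 1$ ($G = \left(-1\right) \left(-1\right) = 1$)
$P{\left(S \right)} = 5 - \frac{6 + S}{7 + S}$ ($P{\left(S \right)} = 5 - \frac{S + 6}{S + 7} = 5 - \frac{6 + S}{7 + S}$)
$G + 5 \cdot 8 P{\left(-11 \right)} = 1 + 5 \cdot 8 \frac{29 + 4 \left(-11\right)}{7 - 11} = 1 + 40 \frac{29 - 44}{-4} = 1 + 40 \left(\left(- \frac{1}{4}\right) \left(-15\right)\right) = 1 + 40 \cdot \frac{15}{4} = 1 + 150 = 151$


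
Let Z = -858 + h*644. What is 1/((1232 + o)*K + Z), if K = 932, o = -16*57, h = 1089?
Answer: 1/998698 ≈ 1.0013e-6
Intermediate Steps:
o = -912
Z = 700458 (Z = -858 + 1089*644 = -858 + 701316 = 700458)
1/((1232 + o)*K + Z) = 1/((1232 - 912)*932 + 700458) = 1/(320*932 + 700458) = 1/(298240 + 700458) = 1/998698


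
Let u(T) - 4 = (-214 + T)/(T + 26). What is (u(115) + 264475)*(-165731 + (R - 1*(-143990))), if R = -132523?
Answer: -1917575566720/47 ≈ -4.0800e+10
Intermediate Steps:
u(T) = 4 + (-214 + T)/(26 + T) (u(T) = 4 + (-214 + T)/(T + 26) = 4 + (-214 + T)/(26 + T))
(u(115) + 264475)*(-165731 + (R - 1*(-143990))) = (5*(-22 + 115)/(26 + 115) + 264475)*(-165731 + (-132523 - 1*(-143990))) = (5*93/141 + 264475)*(-165731 + (-132523 + 143990)) = (5*(1/141)*93 + 264475)*(-165731 + 11467) = (155/47 + 264475)*(-154264) = (12430480/47)*(-154264) = -1917575566720/47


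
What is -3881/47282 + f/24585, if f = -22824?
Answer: -391526251/387475990 ≈ -1.0105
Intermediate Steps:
-3881/47282 + f/24585 = -3881/47282 - 22824/24585 = -3881*1/47282 - 22824*1/24585 = -3881/47282 - 7608/8195 = -391526251/387475990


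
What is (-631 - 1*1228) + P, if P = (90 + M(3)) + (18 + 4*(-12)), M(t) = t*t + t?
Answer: -1787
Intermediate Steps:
M(t) = t + t² (M(t) = t² + t = t + t²)
P = 72 (P = (90 + 3*(1 + 3)) + (18 + 4*(-12)) = (90 + 3*4) + (18 - 48) = (90 + 12) - 30 = 102 - 30 = 72)
(-631 - 1*1228) + P = (-631 - 1*1228) + 72 = (-631 - 1228) + 72 = -1859 + 72 = -1787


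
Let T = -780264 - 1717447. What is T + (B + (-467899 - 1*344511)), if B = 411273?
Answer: -2898848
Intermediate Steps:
T = -2497711
T + (B + (-467899 - 1*344511)) = -2497711 + (411273 + (-467899 - 1*344511)) = -2497711 + (411273 + (-467899 - 344511)) = -2497711 + (411273 - 812410) = -2497711 - 401137 = -2898848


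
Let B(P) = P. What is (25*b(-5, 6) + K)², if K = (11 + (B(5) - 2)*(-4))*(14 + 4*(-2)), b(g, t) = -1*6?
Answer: 24336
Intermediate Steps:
b(g, t) = -6
K = -6 (K = (11 + (5 - 2)*(-4))*(14 + 4*(-2)) = (11 + 3*(-4))*(14 - 8) = (11 - 12)*6 = -1*6 = -6)
(25*b(-5, 6) + K)² = (25*(-6) - 6)² = (-150 - 6)² = (-156)² = 24336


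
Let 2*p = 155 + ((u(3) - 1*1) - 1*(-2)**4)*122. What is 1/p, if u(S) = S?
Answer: -2/1553 ≈ -0.0012878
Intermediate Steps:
p = -1553/2 (p = (155 + ((3 - 1*1) - 1*(-2)**4)*122)/2 = (155 + ((3 - 1) - 1*16)*122)/2 = (155 + (2 - 16)*122)/2 = (155 - 14*122)/2 = (155 - 1708)/2 = (1/2)*(-1553) = -1553/2 ≈ -776.50)
1/p = 1/(-1553/2) = -2/1553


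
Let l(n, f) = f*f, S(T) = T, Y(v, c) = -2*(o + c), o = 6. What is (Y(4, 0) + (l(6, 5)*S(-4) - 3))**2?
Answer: 13225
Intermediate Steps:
Y(v, c) = -12 - 2*c (Y(v, c) = -2*(6 + c) = -12 - 2*c)
l(n, f) = f**2
(Y(4, 0) + (l(6, 5)*S(-4) - 3))**2 = ((-12 - 2*0) + (5**2*(-4) - 3))**2 = ((-12 + 0) + (25*(-4) - 3))**2 = (-12 + (-100 - 3))**2 = (-12 - 103)**2 = (-115)**2 = 13225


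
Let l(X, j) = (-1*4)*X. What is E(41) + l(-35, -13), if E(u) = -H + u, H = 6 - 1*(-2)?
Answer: 173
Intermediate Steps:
H = 8 (H = 6 + 2 = 8)
l(X, j) = -4*X
E(u) = -8 + u (E(u) = -1*8 + u = -8 + u)
E(41) + l(-35, -13) = (-8 + 41) - 4*(-35) = 33 + 140 = 173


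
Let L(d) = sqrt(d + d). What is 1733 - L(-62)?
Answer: 1733 - 2*I*sqrt(31) ≈ 1733.0 - 11.136*I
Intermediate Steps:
L(d) = sqrt(2)*sqrt(d) (L(d) = sqrt(2*d) = sqrt(2)*sqrt(d))
1733 - L(-62) = 1733 - sqrt(2)*sqrt(-62) = 1733 - sqrt(2)*I*sqrt(62) = 1733 - 2*I*sqrt(31)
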